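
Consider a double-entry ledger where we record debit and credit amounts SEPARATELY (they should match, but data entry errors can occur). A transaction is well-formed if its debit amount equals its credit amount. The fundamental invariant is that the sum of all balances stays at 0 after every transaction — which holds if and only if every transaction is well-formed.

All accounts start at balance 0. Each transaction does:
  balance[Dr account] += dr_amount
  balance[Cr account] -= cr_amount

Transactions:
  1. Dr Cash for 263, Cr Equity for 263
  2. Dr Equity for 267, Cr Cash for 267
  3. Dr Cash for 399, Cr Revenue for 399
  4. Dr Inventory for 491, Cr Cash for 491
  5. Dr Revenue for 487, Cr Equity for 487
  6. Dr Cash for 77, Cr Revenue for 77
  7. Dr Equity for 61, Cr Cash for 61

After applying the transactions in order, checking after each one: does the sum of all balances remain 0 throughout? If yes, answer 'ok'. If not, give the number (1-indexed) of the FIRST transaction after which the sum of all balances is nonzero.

Answer: ok

Derivation:
After txn 1: dr=263 cr=263 sum_balances=0
After txn 2: dr=267 cr=267 sum_balances=0
After txn 3: dr=399 cr=399 sum_balances=0
After txn 4: dr=491 cr=491 sum_balances=0
After txn 5: dr=487 cr=487 sum_balances=0
After txn 6: dr=77 cr=77 sum_balances=0
After txn 7: dr=61 cr=61 sum_balances=0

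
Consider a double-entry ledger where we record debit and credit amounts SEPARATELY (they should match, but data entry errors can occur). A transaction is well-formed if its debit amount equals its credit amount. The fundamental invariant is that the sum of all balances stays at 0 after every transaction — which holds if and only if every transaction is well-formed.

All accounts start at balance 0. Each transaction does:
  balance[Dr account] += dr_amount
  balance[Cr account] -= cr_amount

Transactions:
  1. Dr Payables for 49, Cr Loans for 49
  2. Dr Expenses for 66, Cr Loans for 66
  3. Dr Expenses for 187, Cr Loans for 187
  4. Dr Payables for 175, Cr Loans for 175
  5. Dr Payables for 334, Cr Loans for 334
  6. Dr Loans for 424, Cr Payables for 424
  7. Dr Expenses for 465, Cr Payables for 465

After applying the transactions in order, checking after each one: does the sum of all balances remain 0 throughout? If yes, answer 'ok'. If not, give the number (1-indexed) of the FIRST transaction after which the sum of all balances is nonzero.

After txn 1: dr=49 cr=49 sum_balances=0
After txn 2: dr=66 cr=66 sum_balances=0
After txn 3: dr=187 cr=187 sum_balances=0
After txn 4: dr=175 cr=175 sum_balances=0
After txn 5: dr=334 cr=334 sum_balances=0
After txn 6: dr=424 cr=424 sum_balances=0
After txn 7: dr=465 cr=465 sum_balances=0

Answer: ok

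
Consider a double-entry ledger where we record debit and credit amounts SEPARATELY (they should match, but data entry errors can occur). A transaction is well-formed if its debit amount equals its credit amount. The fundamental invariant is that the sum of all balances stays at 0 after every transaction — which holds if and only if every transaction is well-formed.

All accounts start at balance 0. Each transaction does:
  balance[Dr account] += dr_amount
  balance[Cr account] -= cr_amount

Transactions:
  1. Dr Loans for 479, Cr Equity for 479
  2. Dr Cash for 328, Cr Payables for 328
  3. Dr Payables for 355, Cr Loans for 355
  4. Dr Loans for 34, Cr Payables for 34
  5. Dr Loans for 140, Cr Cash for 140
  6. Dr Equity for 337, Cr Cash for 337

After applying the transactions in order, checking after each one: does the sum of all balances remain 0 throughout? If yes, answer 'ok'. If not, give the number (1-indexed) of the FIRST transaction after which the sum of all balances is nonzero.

Answer: ok

Derivation:
After txn 1: dr=479 cr=479 sum_balances=0
After txn 2: dr=328 cr=328 sum_balances=0
After txn 3: dr=355 cr=355 sum_balances=0
After txn 4: dr=34 cr=34 sum_balances=0
After txn 5: dr=140 cr=140 sum_balances=0
After txn 6: dr=337 cr=337 sum_balances=0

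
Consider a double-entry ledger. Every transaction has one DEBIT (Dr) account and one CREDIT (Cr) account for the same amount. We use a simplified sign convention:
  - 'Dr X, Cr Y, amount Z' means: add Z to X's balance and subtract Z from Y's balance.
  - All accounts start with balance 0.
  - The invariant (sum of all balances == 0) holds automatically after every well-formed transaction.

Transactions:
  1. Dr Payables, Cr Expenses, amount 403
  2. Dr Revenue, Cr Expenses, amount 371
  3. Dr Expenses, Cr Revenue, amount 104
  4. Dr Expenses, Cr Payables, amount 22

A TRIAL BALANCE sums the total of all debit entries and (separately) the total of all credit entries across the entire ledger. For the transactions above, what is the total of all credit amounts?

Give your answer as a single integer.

Answer: 900

Derivation:
Txn 1: credit+=403
Txn 2: credit+=371
Txn 3: credit+=104
Txn 4: credit+=22
Total credits = 900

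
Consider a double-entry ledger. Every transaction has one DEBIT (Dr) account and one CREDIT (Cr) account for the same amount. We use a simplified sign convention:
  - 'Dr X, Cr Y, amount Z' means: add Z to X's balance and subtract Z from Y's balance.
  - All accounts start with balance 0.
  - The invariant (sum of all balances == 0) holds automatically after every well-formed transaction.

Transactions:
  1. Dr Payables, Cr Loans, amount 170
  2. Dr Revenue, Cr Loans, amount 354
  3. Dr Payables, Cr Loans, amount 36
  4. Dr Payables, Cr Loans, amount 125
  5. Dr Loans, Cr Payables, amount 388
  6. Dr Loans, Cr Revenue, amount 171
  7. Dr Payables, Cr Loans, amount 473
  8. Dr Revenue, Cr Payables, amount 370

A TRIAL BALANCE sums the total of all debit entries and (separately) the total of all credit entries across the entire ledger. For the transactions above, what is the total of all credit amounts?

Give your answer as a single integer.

Answer: 2087

Derivation:
Txn 1: credit+=170
Txn 2: credit+=354
Txn 3: credit+=36
Txn 4: credit+=125
Txn 5: credit+=388
Txn 6: credit+=171
Txn 7: credit+=473
Txn 8: credit+=370
Total credits = 2087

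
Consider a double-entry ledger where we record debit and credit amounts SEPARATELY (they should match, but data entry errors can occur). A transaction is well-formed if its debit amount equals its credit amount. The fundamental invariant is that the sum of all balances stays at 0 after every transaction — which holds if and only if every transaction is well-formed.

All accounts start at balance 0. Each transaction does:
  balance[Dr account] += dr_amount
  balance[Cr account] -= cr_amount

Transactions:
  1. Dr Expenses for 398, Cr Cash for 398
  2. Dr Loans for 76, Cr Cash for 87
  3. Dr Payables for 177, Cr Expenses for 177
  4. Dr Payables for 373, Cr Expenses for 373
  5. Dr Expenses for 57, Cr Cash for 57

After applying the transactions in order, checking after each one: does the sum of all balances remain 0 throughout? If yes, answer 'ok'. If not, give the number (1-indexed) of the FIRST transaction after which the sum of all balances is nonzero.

After txn 1: dr=398 cr=398 sum_balances=0
After txn 2: dr=76 cr=87 sum_balances=-11
After txn 3: dr=177 cr=177 sum_balances=-11
After txn 4: dr=373 cr=373 sum_balances=-11
After txn 5: dr=57 cr=57 sum_balances=-11

Answer: 2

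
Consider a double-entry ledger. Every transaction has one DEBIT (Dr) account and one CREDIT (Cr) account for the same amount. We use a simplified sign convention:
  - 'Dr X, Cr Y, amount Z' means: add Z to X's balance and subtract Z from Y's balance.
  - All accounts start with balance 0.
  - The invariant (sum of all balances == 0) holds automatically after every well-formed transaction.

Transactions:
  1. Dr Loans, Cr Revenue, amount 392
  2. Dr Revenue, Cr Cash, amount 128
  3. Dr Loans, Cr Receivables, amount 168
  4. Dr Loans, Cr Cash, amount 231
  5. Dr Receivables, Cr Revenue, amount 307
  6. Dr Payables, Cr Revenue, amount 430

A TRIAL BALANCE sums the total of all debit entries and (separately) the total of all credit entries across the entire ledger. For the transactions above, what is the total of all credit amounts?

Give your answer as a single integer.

Answer: 1656

Derivation:
Txn 1: credit+=392
Txn 2: credit+=128
Txn 3: credit+=168
Txn 4: credit+=231
Txn 5: credit+=307
Txn 6: credit+=430
Total credits = 1656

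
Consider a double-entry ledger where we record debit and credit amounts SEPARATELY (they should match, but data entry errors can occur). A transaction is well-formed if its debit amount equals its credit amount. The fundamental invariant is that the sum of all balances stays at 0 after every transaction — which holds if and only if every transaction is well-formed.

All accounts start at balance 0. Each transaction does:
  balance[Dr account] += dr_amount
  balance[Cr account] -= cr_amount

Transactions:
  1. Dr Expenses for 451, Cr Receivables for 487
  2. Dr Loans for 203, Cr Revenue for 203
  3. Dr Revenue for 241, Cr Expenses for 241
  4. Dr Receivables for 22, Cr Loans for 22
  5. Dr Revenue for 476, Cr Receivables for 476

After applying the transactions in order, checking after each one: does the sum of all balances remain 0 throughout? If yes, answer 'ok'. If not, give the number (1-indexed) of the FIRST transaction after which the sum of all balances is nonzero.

After txn 1: dr=451 cr=487 sum_balances=-36
After txn 2: dr=203 cr=203 sum_balances=-36
After txn 3: dr=241 cr=241 sum_balances=-36
After txn 4: dr=22 cr=22 sum_balances=-36
After txn 5: dr=476 cr=476 sum_balances=-36

Answer: 1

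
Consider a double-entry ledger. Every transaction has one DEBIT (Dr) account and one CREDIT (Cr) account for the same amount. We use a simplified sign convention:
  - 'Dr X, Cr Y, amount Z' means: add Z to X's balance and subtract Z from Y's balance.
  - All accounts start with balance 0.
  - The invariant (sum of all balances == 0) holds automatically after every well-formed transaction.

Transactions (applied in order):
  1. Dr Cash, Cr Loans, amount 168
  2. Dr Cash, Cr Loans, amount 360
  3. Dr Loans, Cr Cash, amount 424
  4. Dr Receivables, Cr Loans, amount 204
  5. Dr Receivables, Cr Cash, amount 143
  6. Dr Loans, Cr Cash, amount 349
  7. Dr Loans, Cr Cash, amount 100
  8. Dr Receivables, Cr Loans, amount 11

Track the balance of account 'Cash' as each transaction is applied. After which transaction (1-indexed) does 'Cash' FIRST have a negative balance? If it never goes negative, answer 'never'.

After txn 1: Cash=168
After txn 2: Cash=528
After txn 3: Cash=104
After txn 4: Cash=104
After txn 5: Cash=-39

Answer: 5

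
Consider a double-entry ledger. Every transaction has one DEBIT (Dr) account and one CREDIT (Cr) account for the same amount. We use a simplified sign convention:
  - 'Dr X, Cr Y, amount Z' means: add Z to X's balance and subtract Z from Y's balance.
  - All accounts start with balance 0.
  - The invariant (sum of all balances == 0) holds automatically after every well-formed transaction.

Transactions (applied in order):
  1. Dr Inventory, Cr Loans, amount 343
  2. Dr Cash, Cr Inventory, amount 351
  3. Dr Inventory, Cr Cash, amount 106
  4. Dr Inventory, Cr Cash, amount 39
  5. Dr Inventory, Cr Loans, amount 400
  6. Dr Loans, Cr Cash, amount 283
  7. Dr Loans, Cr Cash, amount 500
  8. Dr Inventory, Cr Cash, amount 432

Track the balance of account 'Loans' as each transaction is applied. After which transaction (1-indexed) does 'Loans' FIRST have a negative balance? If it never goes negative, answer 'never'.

Answer: 1

Derivation:
After txn 1: Loans=-343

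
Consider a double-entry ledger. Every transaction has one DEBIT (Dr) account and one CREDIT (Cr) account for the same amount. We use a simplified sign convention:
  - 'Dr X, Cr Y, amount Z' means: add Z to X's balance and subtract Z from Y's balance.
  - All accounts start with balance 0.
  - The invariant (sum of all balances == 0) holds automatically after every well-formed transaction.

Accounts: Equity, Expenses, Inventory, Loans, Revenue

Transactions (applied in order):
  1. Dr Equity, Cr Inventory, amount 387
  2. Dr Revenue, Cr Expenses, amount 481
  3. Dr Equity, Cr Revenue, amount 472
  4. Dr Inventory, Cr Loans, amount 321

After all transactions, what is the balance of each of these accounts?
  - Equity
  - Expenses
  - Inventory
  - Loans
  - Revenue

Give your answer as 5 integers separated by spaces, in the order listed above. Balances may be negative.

After txn 1 (Dr Equity, Cr Inventory, amount 387): Equity=387 Inventory=-387
After txn 2 (Dr Revenue, Cr Expenses, amount 481): Equity=387 Expenses=-481 Inventory=-387 Revenue=481
After txn 3 (Dr Equity, Cr Revenue, amount 472): Equity=859 Expenses=-481 Inventory=-387 Revenue=9
After txn 4 (Dr Inventory, Cr Loans, amount 321): Equity=859 Expenses=-481 Inventory=-66 Loans=-321 Revenue=9

Answer: 859 -481 -66 -321 9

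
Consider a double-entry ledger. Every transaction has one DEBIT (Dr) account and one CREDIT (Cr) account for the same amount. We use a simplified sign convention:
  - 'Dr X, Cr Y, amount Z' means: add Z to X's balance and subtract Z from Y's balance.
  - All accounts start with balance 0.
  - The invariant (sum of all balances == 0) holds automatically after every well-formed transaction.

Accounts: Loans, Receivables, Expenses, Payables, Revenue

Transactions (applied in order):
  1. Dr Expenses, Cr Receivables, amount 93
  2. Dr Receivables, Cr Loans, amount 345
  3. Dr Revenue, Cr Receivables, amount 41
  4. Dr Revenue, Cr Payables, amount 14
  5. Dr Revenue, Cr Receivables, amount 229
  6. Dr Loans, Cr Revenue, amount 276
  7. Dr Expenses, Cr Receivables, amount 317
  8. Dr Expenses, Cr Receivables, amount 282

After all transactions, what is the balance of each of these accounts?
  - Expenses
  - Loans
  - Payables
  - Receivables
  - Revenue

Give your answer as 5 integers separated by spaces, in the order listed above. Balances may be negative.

Answer: 692 -69 -14 -617 8

Derivation:
After txn 1 (Dr Expenses, Cr Receivables, amount 93): Expenses=93 Receivables=-93
After txn 2 (Dr Receivables, Cr Loans, amount 345): Expenses=93 Loans=-345 Receivables=252
After txn 3 (Dr Revenue, Cr Receivables, amount 41): Expenses=93 Loans=-345 Receivables=211 Revenue=41
After txn 4 (Dr Revenue, Cr Payables, amount 14): Expenses=93 Loans=-345 Payables=-14 Receivables=211 Revenue=55
After txn 5 (Dr Revenue, Cr Receivables, amount 229): Expenses=93 Loans=-345 Payables=-14 Receivables=-18 Revenue=284
After txn 6 (Dr Loans, Cr Revenue, amount 276): Expenses=93 Loans=-69 Payables=-14 Receivables=-18 Revenue=8
After txn 7 (Dr Expenses, Cr Receivables, amount 317): Expenses=410 Loans=-69 Payables=-14 Receivables=-335 Revenue=8
After txn 8 (Dr Expenses, Cr Receivables, amount 282): Expenses=692 Loans=-69 Payables=-14 Receivables=-617 Revenue=8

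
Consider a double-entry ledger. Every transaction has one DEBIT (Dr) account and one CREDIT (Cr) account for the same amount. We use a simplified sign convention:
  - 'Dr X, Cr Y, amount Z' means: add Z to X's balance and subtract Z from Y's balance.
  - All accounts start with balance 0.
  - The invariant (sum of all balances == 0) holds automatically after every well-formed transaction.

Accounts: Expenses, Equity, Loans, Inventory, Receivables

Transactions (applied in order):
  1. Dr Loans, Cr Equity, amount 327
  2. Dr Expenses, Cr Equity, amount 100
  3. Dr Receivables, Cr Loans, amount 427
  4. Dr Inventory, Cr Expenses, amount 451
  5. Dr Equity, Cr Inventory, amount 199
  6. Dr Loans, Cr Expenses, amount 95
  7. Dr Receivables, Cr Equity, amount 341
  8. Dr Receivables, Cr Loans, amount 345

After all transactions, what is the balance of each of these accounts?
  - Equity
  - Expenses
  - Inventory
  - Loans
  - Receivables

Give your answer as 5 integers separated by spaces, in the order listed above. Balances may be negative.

After txn 1 (Dr Loans, Cr Equity, amount 327): Equity=-327 Loans=327
After txn 2 (Dr Expenses, Cr Equity, amount 100): Equity=-427 Expenses=100 Loans=327
After txn 3 (Dr Receivables, Cr Loans, amount 427): Equity=-427 Expenses=100 Loans=-100 Receivables=427
After txn 4 (Dr Inventory, Cr Expenses, amount 451): Equity=-427 Expenses=-351 Inventory=451 Loans=-100 Receivables=427
After txn 5 (Dr Equity, Cr Inventory, amount 199): Equity=-228 Expenses=-351 Inventory=252 Loans=-100 Receivables=427
After txn 6 (Dr Loans, Cr Expenses, amount 95): Equity=-228 Expenses=-446 Inventory=252 Loans=-5 Receivables=427
After txn 7 (Dr Receivables, Cr Equity, amount 341): Equity=-569 Expenses=-446 Inventory=252 Loans=-5 Receivables=768
After txn 8 (Dr Receivables, Cr Loans, amount 345): Equity=-569 Expenses=-446 Inventory=252 Loans=-350 Receivables=1113

Answer: -569 -446 252 -350 1113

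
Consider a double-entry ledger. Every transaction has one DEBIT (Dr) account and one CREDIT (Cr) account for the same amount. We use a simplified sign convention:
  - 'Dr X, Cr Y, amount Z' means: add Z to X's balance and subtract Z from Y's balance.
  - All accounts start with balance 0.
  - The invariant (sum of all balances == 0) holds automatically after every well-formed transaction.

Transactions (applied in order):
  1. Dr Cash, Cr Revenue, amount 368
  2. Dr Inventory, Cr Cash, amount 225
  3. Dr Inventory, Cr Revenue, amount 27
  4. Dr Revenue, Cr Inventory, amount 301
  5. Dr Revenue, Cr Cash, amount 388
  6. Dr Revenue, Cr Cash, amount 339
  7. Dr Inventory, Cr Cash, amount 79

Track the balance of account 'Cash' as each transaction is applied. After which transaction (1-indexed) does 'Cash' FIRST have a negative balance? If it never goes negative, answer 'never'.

After txn 1: Cash=368
After txn 2: Cash=143
After txn 3: Cash=143
After txn 4: Cash=143
After txn 5: Cash=-245

Answer: 5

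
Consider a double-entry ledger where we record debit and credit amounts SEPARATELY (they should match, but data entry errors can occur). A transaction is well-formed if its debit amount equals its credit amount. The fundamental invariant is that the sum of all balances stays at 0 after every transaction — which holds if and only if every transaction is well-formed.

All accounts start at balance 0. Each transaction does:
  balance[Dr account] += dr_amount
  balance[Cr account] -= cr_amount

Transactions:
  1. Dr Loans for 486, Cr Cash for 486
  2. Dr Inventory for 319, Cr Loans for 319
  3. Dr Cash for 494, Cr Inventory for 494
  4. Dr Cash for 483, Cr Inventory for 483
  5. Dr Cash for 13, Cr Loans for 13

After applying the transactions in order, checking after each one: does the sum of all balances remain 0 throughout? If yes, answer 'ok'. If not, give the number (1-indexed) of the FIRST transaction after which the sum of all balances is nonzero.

Answer: ok

Derivation:
After txn 1: dr=486 cr=486 sum_balances=0
After txn 2: dr=319 cr=319 sum_balances=0
After txn 3: dr=494 cr=494 sum_balances=0
After txn 4: dr=483 cr=483 sum_balances=0
After txn 5: dr=13 cr=13 sum_balances=0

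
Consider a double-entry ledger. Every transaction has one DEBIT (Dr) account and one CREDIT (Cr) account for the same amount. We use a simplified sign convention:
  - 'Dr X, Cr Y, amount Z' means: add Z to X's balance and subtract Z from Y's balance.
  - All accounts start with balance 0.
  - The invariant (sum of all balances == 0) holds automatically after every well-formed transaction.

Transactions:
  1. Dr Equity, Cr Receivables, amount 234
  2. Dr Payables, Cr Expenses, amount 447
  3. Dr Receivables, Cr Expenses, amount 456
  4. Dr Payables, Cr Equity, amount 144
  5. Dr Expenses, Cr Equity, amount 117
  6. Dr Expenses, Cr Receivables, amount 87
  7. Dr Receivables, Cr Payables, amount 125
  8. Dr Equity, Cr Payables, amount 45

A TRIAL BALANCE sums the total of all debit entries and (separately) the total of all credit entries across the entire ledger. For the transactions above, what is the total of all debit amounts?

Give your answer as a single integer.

Txn 1: debit+=234
Txn 2: debit+=447
Txn 3: debit+=456
Txn 4: debit+=144
Txn 5: debit+=117
Txn 6: debit+=87
Txn 7: debit+=125
Txn 8: debit+=45
Total debits = 1655

Answer: 1655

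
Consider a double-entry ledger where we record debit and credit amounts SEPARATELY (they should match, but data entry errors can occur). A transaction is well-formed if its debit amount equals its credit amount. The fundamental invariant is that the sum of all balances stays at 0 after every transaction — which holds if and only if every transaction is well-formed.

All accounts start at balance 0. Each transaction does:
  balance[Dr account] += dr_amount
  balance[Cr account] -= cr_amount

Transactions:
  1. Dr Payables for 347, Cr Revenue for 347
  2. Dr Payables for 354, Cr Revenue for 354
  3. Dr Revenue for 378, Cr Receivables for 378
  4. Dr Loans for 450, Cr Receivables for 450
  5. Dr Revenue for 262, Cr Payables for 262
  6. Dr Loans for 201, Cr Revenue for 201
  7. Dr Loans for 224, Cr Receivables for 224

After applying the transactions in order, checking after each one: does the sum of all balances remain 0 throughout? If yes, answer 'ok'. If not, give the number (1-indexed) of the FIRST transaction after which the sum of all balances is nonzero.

After txn 1: dr=347 cr=347 sum_balances=0
After txn 2: dr=354 cr=354 sum_balances=0
After txn 3: dr=378 cr=378 sum_balances=0
After txn 4: dr=450 cr=450 sum_balances=0
After txn 5: dr=262 cr=262 sum_balances=0
After txn 6: dr=201 cr=201 sum_balances=0
After txn 7: dr=224 cr=224 sum_balances=0

Answer: ok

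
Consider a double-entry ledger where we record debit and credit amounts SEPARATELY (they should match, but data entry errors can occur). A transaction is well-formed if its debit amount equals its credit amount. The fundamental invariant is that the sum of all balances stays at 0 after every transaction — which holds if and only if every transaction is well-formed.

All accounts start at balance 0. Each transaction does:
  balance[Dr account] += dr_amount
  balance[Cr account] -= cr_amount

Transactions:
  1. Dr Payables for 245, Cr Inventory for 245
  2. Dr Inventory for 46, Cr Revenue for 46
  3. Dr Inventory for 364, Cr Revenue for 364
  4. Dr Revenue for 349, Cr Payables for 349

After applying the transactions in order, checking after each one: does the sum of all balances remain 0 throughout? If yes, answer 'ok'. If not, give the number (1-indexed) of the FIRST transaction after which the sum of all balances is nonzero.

Answer: ok

Derivation:
After txn 1: dr=245 cr=245 sum_balances=0
After txn 2: dr=46 cr=46 sum_balances=0
After txn 3: dr=364 cr=364 sum_balances=0
After txn 4: dr=349 cr=349 sum_balances=0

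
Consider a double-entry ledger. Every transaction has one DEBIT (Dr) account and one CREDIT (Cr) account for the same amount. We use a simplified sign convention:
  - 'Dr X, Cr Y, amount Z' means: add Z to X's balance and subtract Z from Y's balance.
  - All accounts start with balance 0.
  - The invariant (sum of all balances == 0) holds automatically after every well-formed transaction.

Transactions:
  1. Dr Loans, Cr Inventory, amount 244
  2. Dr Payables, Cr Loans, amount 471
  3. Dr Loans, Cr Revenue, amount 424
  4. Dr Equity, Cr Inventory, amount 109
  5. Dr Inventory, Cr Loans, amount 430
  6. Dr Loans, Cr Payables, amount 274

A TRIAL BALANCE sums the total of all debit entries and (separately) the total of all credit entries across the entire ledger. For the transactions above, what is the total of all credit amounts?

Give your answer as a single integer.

Txn 1: credit+=244
Txn 2: credit+=471
Txn 3: credit+=424
Txn 4: credit+=109
Txn 5: credit+=430
Txn 6: credit+=274
Total credits = 1952

Answer: 1952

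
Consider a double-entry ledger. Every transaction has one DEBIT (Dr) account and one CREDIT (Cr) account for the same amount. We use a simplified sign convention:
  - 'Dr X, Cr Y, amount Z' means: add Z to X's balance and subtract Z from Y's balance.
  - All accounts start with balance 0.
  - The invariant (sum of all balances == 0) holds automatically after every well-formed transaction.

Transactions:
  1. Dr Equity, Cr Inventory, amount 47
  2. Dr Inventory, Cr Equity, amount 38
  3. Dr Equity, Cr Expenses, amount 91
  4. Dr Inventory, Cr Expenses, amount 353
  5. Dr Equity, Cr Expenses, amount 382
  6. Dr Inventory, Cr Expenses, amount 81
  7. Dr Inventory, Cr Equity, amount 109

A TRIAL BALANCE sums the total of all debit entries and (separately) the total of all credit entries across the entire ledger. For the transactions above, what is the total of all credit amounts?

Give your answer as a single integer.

Answer: 1101

Derivation:
Txn 1: credit+=47
Txn 2: credit+=38
Txn 3: credit+=91
Txn 4: credit+=353
Txn 5: credit+=382
Txn 6: credit+=81
Txn 7: credit+=109
Total credits = 1101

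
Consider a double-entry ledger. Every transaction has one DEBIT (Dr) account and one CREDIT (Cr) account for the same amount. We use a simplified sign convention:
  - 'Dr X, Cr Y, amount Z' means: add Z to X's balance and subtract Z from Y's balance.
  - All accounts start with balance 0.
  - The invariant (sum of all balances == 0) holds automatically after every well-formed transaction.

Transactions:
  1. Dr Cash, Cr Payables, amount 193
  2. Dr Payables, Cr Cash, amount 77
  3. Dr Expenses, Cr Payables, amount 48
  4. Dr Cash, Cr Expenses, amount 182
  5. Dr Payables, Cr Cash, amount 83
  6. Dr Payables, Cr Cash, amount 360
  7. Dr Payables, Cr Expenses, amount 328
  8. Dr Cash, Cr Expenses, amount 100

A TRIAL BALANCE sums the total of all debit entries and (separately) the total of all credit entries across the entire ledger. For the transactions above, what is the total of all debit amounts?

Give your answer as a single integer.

Txn 1: debit+=193
Txn 2: debit+=77
Txn 3: debit+=48
Txn 4: debit+=182
Txn 5: debit+=83
Txn 6: debit+=360
Txn 7: debit+=328
Txn 8: debit+=100
Total debits = 1371

Answer: 1371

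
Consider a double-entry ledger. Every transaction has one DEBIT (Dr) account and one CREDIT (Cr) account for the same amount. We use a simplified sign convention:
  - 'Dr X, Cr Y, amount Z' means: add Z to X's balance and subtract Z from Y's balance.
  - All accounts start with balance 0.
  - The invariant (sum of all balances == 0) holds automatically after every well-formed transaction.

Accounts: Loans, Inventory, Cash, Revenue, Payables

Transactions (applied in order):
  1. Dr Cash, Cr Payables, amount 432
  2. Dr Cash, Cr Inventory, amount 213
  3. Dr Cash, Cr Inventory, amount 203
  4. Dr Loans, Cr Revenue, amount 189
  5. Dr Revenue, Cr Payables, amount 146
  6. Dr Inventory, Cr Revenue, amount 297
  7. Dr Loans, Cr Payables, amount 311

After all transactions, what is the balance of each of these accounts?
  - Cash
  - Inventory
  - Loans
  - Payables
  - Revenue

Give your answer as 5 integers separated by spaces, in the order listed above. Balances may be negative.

Answer: 848 -119 500 -889 -340

Derivation:
After txn 1 (Dr Cash, Cr Payables, amount 432): Cash=432 Payables=-432
After txn 2 (Dr Cash, Cr Inventory, amount 213): Cash=645 Inventory=-213 Payables=-432
After txn 3 (Dr Cash, Cr Inventory, amount 203): Cash=848 Inventory=-416 Payables=-432
After txn 4 (Dr Loans, Cr Revenue, amount 189): Cash=848 Inventory=-416 Loans=189 Payables=-432 Revenue=-189
After txn 5 (Dr Revenue, Cr Payables, amount 146): Cash=848 Inventory=-416 Loans=189 Payables=-578 Revenue=-43
After txn 6 (Dr Inventory, Cr Revenue, amount 297): Cash=848 Inventory=-119 Loans=189 Payables=-578 Revenue=-340
After txn 7 (Dr Loans, Cr Payables, amount 311): Cash=848 Inventory=-119 Loans=500 Payables=-889 Revenue=-340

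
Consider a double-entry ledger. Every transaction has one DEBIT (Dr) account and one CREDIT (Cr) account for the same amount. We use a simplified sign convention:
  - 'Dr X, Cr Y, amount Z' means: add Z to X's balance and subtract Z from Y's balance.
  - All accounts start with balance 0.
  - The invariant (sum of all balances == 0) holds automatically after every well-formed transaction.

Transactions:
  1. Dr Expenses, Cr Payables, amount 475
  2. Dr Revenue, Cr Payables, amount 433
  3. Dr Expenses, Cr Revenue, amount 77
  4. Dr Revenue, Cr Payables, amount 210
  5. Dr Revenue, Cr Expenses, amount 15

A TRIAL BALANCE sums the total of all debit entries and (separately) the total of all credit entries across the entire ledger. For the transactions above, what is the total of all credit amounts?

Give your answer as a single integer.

Txn 1: credit+=475
Txn 2: credit+=433
Txn 3: credit+=77
Txn 4: credit+=210
Txn 5: credit+=15
Total credits = 1210

Answer: 1210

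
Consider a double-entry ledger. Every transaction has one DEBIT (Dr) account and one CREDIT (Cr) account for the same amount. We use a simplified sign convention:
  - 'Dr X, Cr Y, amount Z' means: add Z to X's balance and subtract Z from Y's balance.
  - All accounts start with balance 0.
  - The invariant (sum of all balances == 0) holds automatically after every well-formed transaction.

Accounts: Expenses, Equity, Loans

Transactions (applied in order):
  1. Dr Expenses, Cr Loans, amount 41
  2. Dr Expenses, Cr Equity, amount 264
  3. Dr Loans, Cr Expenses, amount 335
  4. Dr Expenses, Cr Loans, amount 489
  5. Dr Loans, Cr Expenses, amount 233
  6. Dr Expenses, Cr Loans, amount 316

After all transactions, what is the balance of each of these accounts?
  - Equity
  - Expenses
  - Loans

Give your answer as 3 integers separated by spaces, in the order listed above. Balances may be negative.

After txn 1 (Dr Expenses, Cr Loans, amount 41): Expenses=41 Loans=-41
After txn 2 (Dr Expenses, Cr Equity, amount 264): Equity=-264 Expenses=305 Loans=-41
After txn 3 (Dr Loans, Cr Expenses, amount 335): Equity=-264 Expenses=-30 Loans=294
After txn 4 (Dr Expenses, Cr Loans, amount 489): Equity=-264 Expenses=459 Loans=-195
After txn 5 (Dr Loans, Cr Expenses, amount 233): Equity=-264 Expenses=226 Loans=38
After txn 6 (Dr Expenses, Cr Loans, amount 316): Equity=-264 Expenses=542 Loans=-278

Answer: -264 542 -278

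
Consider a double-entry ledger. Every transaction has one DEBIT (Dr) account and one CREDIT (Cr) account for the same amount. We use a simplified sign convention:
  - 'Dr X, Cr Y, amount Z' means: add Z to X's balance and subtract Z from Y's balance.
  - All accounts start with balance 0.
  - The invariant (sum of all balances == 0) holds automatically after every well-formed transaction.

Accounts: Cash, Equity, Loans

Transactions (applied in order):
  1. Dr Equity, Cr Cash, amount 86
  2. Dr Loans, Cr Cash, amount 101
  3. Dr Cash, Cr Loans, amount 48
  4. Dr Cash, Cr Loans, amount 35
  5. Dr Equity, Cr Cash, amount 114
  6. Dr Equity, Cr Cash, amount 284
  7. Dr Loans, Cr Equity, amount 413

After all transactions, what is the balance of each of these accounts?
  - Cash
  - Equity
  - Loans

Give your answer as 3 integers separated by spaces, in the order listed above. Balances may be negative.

After txn 1 (Dr Equity, Cr Cash, amount 86): Cash=-86 Equity=86
After txn 2 (Dr Loans, Cr Cash, amount 101): Cash=-187 Equity=86 Loans=101
After txn 3 (Dr Cash, Cr Loans, amount 48): Cash=-139 Equity=86 Loans=53
After txn 4 (Dr Cash, Cr Loans, amount 35): Cash=-104 Equity=86 Loans=18
After txn 5 (Dr Equity, Cr Cash, amount 114): Cash=-218 Equity=200 Loans=18
After txn 6 (Dr Equity, Cr Cash, amount 284): Cash=-502 Equity=484 Loans=18
After txn 7 (Dr Loans, Cr Equity, amount 413): Cash=-502 Equity=71 Loans=431

Answer: -502 71 431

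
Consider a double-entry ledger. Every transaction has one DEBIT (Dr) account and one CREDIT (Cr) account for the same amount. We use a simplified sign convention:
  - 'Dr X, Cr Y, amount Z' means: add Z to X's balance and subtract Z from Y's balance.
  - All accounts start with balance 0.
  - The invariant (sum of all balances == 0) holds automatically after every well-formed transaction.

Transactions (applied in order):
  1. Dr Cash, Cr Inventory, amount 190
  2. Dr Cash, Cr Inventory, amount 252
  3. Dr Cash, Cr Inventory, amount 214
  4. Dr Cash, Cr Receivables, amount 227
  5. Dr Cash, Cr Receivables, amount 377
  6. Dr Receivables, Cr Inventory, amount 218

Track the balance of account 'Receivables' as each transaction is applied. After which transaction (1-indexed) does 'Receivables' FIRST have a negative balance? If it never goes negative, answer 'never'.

Answer: 4

Derivation:
After txn 1: Receivables=0
After txn 2: Receivables=0
After txn 3: Receivables=0
After txn 4: Receivables=-227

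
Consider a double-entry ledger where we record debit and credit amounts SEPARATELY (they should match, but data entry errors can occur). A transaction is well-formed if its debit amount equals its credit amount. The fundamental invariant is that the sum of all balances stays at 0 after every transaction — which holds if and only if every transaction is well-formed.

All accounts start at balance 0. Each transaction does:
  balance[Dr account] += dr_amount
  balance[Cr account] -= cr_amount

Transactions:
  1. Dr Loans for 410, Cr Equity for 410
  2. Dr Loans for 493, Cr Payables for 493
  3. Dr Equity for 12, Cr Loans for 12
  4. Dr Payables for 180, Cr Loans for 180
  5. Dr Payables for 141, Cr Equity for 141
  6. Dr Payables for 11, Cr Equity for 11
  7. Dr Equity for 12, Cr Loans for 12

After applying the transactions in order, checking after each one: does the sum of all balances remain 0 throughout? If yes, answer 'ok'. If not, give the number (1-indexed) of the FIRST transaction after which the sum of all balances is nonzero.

After txn 1: dr=410 cr=410 sum_balances=0
After txn 2: dr=493 cr=493 sum_balances=0
After txn 3: dr=12 cr=12 sum_balances=0
After txn 4: dr=180 cr=180 sum_balances=0
After txn 5: dr=141 cr=141 sum_balances=0
After txn 6: dr=11 cr=11 sum_balances=0
After txn 7: dr=12 cr=12 sum_balances=0

Answer: ok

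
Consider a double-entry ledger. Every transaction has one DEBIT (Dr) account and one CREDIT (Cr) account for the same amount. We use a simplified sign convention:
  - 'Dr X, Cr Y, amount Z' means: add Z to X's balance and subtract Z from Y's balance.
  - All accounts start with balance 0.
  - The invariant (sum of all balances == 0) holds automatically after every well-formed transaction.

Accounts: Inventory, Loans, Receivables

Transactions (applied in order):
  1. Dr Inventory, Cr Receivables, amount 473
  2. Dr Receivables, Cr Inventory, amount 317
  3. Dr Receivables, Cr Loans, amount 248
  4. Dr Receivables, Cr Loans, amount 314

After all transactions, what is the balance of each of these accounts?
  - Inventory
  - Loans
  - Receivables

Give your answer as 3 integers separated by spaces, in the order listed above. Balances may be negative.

After txn 1 (Dr Inventory, Cr Receivables, amount 473): Inventory=473 Receivables=-473
After txn 2 (Dr Receivables, Cr Inventory, amount 317): Inventory=156 Receivables=-156
After txn 3 (Dr Receivables, Cr Loans, amount 248): Inventory=156 Loans=-248 Receivables=92
After txn 4 (Dr Receivables, Cr Loans, amount 314): Inventory=156 Loans=-562 Receivables=406

Answer: 156 -562 406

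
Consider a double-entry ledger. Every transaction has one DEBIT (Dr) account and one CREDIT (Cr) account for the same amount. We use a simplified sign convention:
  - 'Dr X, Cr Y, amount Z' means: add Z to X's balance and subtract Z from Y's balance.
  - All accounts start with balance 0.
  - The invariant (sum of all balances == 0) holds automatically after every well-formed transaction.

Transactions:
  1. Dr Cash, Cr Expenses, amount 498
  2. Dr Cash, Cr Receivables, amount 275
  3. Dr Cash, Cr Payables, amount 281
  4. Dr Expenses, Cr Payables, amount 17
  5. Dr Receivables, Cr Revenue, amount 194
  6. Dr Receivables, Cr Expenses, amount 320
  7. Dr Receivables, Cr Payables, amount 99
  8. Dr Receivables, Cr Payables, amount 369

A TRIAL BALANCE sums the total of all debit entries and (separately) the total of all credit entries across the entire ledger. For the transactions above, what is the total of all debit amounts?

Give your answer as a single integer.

Answer: 2053

Derivation:
Txn 1: debit+=498
Txn 2: debit+=275
Txn 3: debit+=281
Txn 4: debit+=17
Txn 5: debit+=194
Txn 6: debit+=320
Txn 7: debit+=99
Txn 8: debit+=369
Total debits = 2053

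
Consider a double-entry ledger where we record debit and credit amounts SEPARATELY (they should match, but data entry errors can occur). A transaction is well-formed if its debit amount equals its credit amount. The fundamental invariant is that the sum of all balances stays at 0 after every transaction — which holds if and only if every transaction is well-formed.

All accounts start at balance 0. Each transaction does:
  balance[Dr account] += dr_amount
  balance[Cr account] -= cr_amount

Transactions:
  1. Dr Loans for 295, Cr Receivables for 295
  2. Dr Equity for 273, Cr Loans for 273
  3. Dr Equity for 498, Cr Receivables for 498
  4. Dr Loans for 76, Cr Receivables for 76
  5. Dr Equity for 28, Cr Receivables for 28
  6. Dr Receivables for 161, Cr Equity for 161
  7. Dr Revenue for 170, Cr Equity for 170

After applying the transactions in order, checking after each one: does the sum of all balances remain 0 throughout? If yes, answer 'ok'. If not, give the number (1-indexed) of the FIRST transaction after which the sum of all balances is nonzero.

After txn 1: dr=295 cr=295 sum_balances=0
After txn 2: dr=273 cr=273 sum_balances=0
After txn 3: dr=498 cr=498 sum_balances=0
After txn 4: dr=76 cr=76 sum_balances=0
After txn 5: dr=28 cr=28 sum_balances=0
After txn 6: dr=161 cr=161 sum_balances=0
After txn 7: dr=170 cr=170 sum_balances=0

Answer: ok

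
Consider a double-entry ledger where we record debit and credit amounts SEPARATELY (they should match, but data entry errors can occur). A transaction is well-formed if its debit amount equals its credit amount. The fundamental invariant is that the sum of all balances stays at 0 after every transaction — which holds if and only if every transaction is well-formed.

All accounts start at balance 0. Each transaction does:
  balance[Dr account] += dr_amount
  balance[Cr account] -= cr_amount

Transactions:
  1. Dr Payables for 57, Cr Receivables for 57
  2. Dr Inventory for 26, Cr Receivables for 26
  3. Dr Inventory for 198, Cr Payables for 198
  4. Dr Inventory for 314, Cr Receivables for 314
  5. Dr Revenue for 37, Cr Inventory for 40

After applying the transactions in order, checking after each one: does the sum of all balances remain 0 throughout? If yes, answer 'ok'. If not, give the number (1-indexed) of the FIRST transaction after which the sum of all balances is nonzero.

Answer: 5

Derivation:
After txn 1: dr=57 cr=57 sum_balances=0
After txn 2: dr=26 cr=26 sum_balances=0
After txn 3: dr=198 cr=198 sum_balances=0
After txn 4: dr=314 cr=314 sum_balances=0
After txn 5: dr=37 cr=40 sum_balances=-3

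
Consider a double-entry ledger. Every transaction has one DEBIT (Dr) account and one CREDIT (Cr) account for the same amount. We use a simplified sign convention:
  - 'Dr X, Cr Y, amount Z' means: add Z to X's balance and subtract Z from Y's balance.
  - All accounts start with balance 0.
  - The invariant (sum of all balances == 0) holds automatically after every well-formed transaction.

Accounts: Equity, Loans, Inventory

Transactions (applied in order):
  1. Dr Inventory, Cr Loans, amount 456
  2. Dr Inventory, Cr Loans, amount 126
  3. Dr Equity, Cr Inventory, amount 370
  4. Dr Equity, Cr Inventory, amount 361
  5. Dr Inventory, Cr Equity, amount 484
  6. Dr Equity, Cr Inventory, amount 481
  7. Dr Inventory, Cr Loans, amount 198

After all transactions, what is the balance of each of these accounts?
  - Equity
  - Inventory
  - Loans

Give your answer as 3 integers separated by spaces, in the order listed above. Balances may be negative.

Answer: 728 52 -780

Derivation:
After txn 1 (Dr Inventory, Cr Loans, amount 456): Inventory=456 Loans=-456
After txn 2 (Dr Inventory, Cr Loans, amount 126): Inventory=582 Loans=-582
After txn 3 (Dr Equity, Cr Inventory, amount 370): Equity=370 Inventory=212 Loans=-582
After txn 4 (Dr Equity, Cr Inventory, amount 361): Equity=731 Inventory=-149 Loans=-582
After txn 5 (Dr Inventory, Cr Equity, amount 484): Equity=247 Inventory=335 Loans=-582
After txn 6 (Dr Equity, Cr Inventory, amount 481): Equity=728 Inventory=-146 Loans=-582
After txn 7 (Dr Inventory, Cr Loans, amount 198): Equity=728 Inventory=52 Loans=-780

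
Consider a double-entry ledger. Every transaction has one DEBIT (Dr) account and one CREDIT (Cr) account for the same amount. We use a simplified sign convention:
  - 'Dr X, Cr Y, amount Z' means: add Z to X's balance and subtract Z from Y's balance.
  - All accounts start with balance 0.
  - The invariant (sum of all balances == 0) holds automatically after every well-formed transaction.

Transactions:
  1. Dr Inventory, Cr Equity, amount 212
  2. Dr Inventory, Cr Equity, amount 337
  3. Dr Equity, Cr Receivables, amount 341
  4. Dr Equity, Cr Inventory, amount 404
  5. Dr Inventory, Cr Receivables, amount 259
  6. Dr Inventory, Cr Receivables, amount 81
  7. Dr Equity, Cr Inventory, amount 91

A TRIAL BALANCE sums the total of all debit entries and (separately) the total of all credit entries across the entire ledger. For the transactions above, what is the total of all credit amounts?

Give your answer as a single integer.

Answer: 1725

Derivation:
Txn 1: credit+=212
Txn 2: credit+=337
Txn 3: credit+=341
Txn 4: credit+=404
Txn 5: credit+=259
Txn 6: credit+=81
Txn 7: credit+=91
Total credits = 1725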